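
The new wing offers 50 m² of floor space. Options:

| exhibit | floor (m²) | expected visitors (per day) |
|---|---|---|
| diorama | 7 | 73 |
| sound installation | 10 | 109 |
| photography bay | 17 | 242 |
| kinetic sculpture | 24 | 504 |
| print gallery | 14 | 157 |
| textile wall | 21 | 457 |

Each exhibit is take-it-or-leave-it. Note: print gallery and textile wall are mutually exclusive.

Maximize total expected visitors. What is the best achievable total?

961

Taking kinetic sculpture + textile wall: 45 m² used, 961 in expected visitors.
Runner-up diorama + photography bay + kinetic sculpture tops out at 819.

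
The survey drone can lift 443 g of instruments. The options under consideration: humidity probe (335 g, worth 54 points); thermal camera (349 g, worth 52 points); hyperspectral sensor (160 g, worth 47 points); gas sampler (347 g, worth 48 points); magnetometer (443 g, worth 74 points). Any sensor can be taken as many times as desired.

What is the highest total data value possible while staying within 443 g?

Density check — hyperspectral sensor 0.29, magnetometer 0.17, humidity probe 0.16 are the best per g.
2×hyperspectral sensor uses 320 of the 443 g and totals 94.
No other feasible combination exceeds 94.

94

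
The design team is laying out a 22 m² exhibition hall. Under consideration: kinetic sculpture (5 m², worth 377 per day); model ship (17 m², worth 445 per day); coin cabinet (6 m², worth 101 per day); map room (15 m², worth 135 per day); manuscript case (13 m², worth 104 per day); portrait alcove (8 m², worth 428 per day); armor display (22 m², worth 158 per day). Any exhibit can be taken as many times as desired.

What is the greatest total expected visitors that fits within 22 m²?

By expected visitors per m²: kinetic sculpture 75.40, portrait alcove 53.50, model ship 26.18 lead.
4×kinetic sculpture uses 20 of the 22 m² and totals 1508.

1508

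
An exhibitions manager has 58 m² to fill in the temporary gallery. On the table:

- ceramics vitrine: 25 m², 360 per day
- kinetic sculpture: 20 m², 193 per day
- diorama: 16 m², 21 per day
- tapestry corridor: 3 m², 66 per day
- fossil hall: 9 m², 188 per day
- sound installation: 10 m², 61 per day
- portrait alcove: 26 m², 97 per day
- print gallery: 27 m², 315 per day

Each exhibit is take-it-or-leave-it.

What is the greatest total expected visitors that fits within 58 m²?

807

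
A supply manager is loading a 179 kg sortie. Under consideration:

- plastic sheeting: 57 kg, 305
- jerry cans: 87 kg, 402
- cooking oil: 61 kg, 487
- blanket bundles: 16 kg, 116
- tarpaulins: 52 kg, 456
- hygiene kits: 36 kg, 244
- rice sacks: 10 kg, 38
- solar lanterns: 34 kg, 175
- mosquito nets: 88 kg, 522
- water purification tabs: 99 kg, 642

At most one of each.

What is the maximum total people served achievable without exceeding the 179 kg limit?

1341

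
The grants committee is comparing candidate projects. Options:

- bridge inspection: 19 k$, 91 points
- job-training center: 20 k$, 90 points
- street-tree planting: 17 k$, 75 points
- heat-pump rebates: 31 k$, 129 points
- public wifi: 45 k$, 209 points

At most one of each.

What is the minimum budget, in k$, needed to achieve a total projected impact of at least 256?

Minimise k$ subject to total projected impact ≥ 256.
bridge inspection + job-training center + street-tree planting reaches 256 using 56 k$.
No combination under 56 k$ hits 256.

56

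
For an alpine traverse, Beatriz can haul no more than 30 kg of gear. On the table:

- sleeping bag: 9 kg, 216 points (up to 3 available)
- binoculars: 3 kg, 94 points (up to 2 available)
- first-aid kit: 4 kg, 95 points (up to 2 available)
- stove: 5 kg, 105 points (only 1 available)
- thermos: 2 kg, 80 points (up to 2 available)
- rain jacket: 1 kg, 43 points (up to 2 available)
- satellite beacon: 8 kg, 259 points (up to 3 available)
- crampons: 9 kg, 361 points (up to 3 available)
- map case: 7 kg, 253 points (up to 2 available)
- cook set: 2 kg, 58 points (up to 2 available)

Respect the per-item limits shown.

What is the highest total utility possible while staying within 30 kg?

A density-first pass picks 2×rain jacket + 3×crampons — 1169 at 29 kg.
The 1 kg tied up in rain jacket is better spent on thermos — total rises to 1206 (30 kg).
Nothing else within 30 kg beats 1206.

1206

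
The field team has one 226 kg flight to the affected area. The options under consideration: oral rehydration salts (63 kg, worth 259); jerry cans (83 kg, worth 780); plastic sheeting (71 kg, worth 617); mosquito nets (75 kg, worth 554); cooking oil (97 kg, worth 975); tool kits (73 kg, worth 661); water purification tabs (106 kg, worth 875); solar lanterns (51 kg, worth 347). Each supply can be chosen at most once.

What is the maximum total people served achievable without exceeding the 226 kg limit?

1983

Density check — cooking oil 10.05, jerry cans 9.40, tool kits 9.05 are the best per kg.
Filling by ratio: jerry cans + cooking oil for 1755, with 46 kg left unused.
Replace jerry cans with tool kits + solar lanterns: the trade gains 228 net, giving 1983 at 221 kg.
The spare 5 kg is too small for any remaining supply, and no exchange beats 1983.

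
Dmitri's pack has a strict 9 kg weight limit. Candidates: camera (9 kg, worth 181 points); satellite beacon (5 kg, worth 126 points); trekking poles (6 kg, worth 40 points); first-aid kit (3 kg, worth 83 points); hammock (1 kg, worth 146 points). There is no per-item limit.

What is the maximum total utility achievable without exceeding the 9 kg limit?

Taking 9×hammock: 9 kg used, 1314 in utility.
No other feasible combination exceeds 1314.

1314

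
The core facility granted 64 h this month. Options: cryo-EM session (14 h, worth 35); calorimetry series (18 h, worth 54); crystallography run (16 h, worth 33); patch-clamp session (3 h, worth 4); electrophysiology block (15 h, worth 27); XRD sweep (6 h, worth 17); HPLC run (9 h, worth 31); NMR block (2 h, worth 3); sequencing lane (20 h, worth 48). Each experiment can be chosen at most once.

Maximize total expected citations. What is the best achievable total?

Filling by ratio: cryo-EM session + calorimetry series + crystallography run + XRD sweep + HPLC run for 170, with 1 h left unused.
Replace crystallography run and XRD sweep with patch-clamp session + sequencing lane: the trade gains 2 net, giving 172 at 64 h.
Runner-up cryo-EM session + calorimetry series + HPLC run + NMR block + sequencing lane tops out at 171.

172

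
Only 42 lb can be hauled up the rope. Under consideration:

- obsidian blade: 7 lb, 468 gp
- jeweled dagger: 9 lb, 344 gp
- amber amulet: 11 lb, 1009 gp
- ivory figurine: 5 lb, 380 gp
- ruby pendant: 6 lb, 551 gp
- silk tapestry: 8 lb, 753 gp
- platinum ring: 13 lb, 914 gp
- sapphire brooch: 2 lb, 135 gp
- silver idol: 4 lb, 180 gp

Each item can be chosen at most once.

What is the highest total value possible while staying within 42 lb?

Filling by ratio: obsidian blade + amber amulet + ivory figurine + ruby pendant + silk tapestry + sapphire brooch for 3296, with 3 lb left unused.
Using the slack differently, amber amulet + ruby pendant + silk tapestry + platinum ring + silver idol comes to 3407 at 42 lb.
Nothing else within 42 lb beats 3407.

3407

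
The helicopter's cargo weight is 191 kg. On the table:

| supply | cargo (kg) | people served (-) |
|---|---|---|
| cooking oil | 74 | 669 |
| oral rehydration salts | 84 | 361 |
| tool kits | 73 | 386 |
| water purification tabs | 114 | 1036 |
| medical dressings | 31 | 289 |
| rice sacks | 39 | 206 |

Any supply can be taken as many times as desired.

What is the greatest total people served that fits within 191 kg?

1734

6×medical dressings uses 186 of the 191 kg and totals 1734.
Nothing else within 191 kg beats 1734.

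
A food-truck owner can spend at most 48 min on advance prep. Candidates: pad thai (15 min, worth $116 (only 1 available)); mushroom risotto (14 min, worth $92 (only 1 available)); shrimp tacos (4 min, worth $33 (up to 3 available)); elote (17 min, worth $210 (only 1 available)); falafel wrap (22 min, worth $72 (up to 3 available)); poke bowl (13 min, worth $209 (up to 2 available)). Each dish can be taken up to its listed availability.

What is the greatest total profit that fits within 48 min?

661

Best packing: shrimp tacos + elote + 2×poke bowl — 47 min, 661 total.
That's the maximum — no swap from here does better than 661.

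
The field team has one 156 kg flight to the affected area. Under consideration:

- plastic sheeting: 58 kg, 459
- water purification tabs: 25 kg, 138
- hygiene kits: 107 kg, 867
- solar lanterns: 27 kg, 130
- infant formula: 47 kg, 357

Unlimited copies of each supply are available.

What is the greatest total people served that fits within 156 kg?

Taking hygiene kits + infant formula: 154 kg used, 1224 in people served.
Every other selection either busts 156 kg or fails to beat 1224.

1224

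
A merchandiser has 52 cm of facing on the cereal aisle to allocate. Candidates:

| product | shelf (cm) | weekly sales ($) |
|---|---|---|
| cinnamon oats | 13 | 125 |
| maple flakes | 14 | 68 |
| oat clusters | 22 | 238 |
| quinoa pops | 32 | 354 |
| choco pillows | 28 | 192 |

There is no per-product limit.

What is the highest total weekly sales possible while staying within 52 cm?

Taking the top-ratio products first gives cinnamon oats + quinoa pops for 479 (45 cm).
The 32 cm tied up in quinoa pops is better spent on 3×cinnamon oats — total rises to 500 (52 cm).

500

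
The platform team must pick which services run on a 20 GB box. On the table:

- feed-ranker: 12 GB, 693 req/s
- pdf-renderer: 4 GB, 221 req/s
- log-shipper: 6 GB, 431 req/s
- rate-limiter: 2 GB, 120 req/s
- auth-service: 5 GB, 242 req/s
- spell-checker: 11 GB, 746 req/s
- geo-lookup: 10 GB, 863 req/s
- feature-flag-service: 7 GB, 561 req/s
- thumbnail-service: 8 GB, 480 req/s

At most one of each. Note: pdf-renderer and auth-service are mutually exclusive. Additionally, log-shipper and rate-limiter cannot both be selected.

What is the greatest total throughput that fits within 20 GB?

1544

By throughput per GB: geo-lookup 86.30, feature-flag-service 80.14, log-shipper 71.83 lead.
The ratio ordering already packs tightly: rate-limiter + geo-lookup + feature-flag-service, 19 GB, 1544.
No other feasible combination exceeds 1544.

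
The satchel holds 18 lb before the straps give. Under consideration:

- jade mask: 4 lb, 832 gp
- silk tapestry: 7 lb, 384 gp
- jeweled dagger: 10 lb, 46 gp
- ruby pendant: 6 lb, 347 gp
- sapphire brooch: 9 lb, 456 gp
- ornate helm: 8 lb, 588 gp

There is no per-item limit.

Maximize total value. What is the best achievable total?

3328

By value per lb: jade mask 208.00, ornate helm 73.50, ruby pendant 57.83, silk tapestry 54.86 lead.
The ratio ordering already packs tightly: 4×jade mask, 16 lb, 3328.
That's the maximum — no swap from here does better than 3328.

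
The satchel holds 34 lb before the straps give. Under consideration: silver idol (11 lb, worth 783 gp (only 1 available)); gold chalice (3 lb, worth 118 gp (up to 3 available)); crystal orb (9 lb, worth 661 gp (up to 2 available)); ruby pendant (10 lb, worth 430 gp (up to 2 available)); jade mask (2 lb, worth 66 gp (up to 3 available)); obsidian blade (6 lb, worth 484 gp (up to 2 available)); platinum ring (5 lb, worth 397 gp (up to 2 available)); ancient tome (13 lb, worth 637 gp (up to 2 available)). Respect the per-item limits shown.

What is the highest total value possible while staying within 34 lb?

2600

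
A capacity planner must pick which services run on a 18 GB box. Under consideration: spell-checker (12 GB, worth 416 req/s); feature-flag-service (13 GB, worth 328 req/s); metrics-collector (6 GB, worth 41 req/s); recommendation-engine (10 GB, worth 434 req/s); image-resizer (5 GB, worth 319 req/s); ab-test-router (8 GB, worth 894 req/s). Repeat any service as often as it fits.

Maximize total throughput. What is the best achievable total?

1788

Ranking by ratio (throughput/GB): ab-test-router 111.75, image-resizer 63.80, recommendation-engine 43.40.
Best packing: 2×ab-test-router — 16 GB, 1788 total.
The spare 2 GB is too small for any remaining service, and no exchange beats 1788.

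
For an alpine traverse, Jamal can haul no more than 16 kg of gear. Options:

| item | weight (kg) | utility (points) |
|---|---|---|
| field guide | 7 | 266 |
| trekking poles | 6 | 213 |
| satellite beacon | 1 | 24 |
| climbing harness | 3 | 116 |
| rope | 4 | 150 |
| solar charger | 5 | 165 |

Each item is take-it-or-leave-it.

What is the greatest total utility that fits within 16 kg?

595

The ratio heuristic lands on field guide + satellite beacon + climbing harness + rope (556) but leaves 1 kg idle.
The 5 kg tied up in satellite beacon and rope is better spent on trekking poles — total rises to 595 (16 kg).
An exhaustive check of the 64 subsets confirms 595.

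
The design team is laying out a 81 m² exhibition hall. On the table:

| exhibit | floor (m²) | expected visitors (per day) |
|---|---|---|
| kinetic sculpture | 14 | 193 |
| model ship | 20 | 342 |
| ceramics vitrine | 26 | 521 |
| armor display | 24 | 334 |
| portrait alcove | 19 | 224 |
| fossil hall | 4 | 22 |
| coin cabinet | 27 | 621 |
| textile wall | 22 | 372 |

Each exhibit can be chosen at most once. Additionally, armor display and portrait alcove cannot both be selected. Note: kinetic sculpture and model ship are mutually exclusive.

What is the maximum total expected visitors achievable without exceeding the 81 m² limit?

A density-first pass picks model ship + ceramics vitrine + fossil hall + coin cabinet — 1506 at 77 m².
Dropping model ship frees 20 m²; slotting in textile wall (22 m²) lifts the total to 1536 at 79 m².
The closest alternative, ceramics vitrine + coin cabinet + textile wall, reaches only 1514.

1536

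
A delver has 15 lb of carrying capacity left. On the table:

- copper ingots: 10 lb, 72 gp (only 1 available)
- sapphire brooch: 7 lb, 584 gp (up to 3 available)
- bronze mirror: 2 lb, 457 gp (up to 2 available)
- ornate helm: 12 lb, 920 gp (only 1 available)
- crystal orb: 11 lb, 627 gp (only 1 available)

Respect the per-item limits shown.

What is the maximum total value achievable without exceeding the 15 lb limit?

1541

Taking the top-ratio items first gives sapphire brooch + 2×bronze mirror for 1498 (11 lb).
The 7 lb tied up in sapphire brooch is better spent on crystal orb — total rises to 1541 (15 lb).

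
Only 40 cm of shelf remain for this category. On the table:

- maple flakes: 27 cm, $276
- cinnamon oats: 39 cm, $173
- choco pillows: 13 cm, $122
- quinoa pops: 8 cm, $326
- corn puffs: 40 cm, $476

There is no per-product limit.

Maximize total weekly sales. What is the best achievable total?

1630

Taking 5×quinoa pops: 40 cm used, 1630 in weekly sales.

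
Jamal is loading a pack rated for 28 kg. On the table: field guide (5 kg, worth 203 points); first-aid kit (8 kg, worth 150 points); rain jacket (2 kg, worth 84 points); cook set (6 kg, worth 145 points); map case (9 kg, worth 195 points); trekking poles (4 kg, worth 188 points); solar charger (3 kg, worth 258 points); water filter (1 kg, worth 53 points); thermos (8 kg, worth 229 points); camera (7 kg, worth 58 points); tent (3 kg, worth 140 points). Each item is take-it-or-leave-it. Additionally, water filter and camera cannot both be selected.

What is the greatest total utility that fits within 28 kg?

1155

The ratio ordering already packs tightly: field guide + rain jacket + trekking poles + solar charger + water filter + thermos + tent, 26 kg, 1155.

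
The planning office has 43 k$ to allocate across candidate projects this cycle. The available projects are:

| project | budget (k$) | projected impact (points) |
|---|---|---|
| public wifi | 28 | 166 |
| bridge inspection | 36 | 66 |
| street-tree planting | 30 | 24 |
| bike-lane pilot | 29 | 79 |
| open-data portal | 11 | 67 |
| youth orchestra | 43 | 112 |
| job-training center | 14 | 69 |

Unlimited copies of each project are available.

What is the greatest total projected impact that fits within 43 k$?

Ranking by ratio (projected impact/k$): open-data portal 6.09, public wifi 5.93, job-training center 4.93.
The ratio heuristic lands on 3×open-data portal (201) but leaves 10 k$ idle.
Dropping 3×open-data portal frees 33 k$; slotting in public wifi + job-training center (42 k$) lifts the total to 235 at 42 k$.
Nothing else within 43 k$ beats 235.

235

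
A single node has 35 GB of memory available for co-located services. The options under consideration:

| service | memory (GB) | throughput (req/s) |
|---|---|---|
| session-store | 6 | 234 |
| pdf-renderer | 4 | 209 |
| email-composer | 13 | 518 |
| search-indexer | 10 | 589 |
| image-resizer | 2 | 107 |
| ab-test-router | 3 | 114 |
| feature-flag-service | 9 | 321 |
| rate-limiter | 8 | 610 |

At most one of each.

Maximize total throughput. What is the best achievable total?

1926

A density-first pass picks session-store + pdf-renderer + search-indexer + image-resizer + ab-test-router + rate-limiter — 1863 at 33 GB.
Replace session-store and image-resizer and ab-test-router with email-composer: the trade gains 63 net, giving 1926 at 35 GB.
No other feasible combination exceeds 1926.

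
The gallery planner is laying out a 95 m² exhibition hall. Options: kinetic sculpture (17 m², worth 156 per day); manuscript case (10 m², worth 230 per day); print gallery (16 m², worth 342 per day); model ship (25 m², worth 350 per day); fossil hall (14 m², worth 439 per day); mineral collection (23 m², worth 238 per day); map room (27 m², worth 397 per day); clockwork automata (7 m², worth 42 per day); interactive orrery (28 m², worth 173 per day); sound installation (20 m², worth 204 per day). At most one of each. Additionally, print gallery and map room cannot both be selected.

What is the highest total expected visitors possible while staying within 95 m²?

1641

Best packing: manuscript case + print gallery + model ship + fossil hall + mineral collection + clockwork automata — 95 m², 1641 total.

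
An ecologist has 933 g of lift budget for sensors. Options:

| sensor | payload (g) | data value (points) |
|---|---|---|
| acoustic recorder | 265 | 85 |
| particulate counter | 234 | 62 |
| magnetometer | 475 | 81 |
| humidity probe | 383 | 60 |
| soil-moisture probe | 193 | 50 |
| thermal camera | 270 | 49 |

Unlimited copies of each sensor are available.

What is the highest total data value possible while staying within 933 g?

Filling by ratio: 3×acoustic recorder for 255, with 138 g left unused.
Dropping acoustic recorder frees 265 g; slotting in 2×soil-moisture probe (386 g) lifts the total to 270 at 916 g.
No other feasible combination exceeds 270.

270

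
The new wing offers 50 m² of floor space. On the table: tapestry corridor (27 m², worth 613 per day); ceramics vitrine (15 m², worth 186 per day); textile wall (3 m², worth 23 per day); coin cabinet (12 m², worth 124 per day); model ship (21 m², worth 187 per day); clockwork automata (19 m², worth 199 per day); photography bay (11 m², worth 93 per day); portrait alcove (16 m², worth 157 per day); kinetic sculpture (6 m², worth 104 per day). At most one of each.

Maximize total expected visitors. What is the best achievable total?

Best packing: tapestry corridor + ceramics vitrine + kinetic sculpture — 48 m², 903 total.
Next best is tapestry corridor + portrait alcove + kinetic sculpture at 874 (49 m²) — short by 29.

903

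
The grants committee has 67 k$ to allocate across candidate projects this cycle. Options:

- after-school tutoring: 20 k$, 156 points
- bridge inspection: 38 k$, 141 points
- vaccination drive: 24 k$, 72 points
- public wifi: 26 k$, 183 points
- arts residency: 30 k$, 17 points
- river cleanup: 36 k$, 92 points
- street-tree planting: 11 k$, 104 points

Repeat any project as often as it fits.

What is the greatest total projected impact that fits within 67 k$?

624

Best packing: 6×street-tree planting — 66 k$, 624 total.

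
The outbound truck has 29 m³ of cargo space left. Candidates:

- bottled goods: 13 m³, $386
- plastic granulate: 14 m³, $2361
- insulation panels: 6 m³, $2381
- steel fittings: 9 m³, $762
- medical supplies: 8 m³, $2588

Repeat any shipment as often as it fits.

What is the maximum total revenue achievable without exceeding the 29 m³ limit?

9938

By revenue per m³: insulation panels 396.83, medical supplies 323.50, plastic granulate 168.64, steel fittings 84.67 lead.
A density-first pass picks 4×insulation panels — 9524 at 24 m³.
The 12 m³ tied up in 2×insulation panels is better spent on 2×medical supplies — total rises to 9938 (28 m³).
Every other selection either busts 29 m³ or fails to beat 9938.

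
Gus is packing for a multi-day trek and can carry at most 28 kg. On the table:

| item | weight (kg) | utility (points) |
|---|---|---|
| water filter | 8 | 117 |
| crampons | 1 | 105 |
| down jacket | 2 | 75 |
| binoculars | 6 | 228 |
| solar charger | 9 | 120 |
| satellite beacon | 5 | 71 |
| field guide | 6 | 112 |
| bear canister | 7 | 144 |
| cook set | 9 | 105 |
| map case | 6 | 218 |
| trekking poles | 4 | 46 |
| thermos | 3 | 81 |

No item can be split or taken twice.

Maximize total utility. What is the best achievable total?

By utility per kg: crampons 105.00, binoculars 38.00, down jacket 37.50 lead.
A density-first pass picks crampons + down jacket + binoculars + bear canister + map case + thermos — 851 at 25 kg.
The 3 kg tied up in thermos is better spent on field guide — total rises to 882 (28 kg).

882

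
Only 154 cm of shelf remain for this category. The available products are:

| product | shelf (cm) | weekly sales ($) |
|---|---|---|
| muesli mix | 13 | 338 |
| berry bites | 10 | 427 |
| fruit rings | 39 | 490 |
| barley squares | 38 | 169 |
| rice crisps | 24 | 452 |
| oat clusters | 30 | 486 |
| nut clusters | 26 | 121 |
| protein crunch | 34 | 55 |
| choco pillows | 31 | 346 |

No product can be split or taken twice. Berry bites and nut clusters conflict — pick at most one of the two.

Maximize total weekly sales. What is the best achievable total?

2539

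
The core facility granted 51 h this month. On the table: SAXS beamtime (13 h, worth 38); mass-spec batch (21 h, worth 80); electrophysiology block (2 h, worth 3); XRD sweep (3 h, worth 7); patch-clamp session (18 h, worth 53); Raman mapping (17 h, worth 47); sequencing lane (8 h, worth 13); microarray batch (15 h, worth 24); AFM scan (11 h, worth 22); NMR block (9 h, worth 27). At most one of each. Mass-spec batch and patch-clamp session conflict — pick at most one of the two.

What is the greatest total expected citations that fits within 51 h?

165

Best packing: SAXS beamtime + mass-spec batch + Raman mapping — 51 h, 165 total.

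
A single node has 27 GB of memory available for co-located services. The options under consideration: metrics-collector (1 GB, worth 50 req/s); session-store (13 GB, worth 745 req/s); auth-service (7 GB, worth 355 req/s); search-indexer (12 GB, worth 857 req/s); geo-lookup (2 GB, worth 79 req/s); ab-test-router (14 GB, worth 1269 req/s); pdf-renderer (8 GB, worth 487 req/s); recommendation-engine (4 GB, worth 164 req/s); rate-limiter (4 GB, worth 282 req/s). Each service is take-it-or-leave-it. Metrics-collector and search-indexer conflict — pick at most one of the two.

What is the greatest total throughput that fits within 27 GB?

2126

Best packing: search-indexer + ab-test-router — 26 GB, 2126 total.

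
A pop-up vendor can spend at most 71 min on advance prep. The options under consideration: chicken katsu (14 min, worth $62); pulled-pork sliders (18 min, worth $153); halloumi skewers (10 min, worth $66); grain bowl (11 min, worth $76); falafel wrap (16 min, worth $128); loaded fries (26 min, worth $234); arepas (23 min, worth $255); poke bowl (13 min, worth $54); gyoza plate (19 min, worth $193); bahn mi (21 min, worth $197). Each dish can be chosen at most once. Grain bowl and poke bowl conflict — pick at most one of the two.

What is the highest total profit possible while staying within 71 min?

686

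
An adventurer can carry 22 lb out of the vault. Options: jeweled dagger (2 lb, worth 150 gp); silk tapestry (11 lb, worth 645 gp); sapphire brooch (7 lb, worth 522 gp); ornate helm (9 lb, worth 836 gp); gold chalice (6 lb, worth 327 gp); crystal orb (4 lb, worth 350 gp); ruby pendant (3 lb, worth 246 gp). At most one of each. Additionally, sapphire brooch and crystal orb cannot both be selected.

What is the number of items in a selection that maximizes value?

4

Optimal total is 1759.
For example ornate helm + gold chalice + crystal orb + ruby pendant achieves it, using 22 lb.
All optima have 4 items.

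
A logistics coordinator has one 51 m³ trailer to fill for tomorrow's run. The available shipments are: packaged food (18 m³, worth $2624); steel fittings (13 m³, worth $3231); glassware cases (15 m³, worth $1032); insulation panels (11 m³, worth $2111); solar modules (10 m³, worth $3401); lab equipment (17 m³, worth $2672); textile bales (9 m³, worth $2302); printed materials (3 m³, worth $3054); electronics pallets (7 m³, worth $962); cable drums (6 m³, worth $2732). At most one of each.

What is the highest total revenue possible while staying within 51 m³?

15682

Density check — printed materials 1018.00, cable drums 455.33, solar modules 340.10, textile bales 255.78 are the best per m³.
Steel fittings + solar modules + textile bales + printed materials + electronics pallets + cable drums uses 48 of the 51 m³ and totals 15682.
No other feasible combination exceeds 15682.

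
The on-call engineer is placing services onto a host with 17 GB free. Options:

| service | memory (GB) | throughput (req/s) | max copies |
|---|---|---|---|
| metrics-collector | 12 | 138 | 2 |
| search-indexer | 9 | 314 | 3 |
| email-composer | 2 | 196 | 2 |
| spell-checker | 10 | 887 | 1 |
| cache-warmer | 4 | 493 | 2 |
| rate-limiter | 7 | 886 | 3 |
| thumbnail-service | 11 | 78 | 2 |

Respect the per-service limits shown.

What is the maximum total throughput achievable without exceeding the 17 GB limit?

2068

A density-first pass picks email-composer + 2×rate-limiter — 1968 at 16 GB.
Replace rate-limiter with 2×cache-warmer: the trade gains 100 net, giving 2068 at 17 GB.
Every other selection either busts 17 GB or exceeds an availability limit or fails to beat 2068.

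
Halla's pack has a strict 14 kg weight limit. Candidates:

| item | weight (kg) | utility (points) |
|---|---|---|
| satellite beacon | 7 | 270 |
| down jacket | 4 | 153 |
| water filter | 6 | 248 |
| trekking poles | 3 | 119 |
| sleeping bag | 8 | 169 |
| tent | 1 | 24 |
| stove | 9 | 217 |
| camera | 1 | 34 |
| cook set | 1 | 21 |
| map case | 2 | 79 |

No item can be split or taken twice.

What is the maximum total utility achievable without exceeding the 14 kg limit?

554

Density check — water filter 41.33, trekking poles 39.67, map case 39.50 are the best per kg.
Taking the top-ratio items first gives water filter + trekking poles + tent + camera + cook set + map case for 525 (14 kg).
Replace tent and cook set and map case with down jacket: the trade gains 29 net, giving 554 at 14 kg.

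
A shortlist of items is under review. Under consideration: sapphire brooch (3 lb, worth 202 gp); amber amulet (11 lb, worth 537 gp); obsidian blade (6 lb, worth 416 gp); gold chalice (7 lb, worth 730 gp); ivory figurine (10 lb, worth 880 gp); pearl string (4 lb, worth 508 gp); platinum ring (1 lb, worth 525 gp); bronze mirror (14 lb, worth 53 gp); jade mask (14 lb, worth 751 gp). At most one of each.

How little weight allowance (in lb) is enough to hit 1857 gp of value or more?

Look for the lowest-weight combination reaching 1857.
sapphire brooch + gold chalice + pearl string + platinum ring reaches 1965 using 15 lb.
Any bundle with less than 15 lb falls short of 1857.

15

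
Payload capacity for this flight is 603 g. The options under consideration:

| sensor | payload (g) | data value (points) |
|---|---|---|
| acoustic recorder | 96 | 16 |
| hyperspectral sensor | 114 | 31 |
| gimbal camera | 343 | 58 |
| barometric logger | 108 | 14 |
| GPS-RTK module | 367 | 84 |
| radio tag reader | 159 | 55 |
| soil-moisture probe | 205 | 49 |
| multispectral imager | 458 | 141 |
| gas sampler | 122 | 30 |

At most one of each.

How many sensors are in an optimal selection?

2

Optimal total is 172.
One optimal bundle: hyperspectral sensor + multispectral imager (572 g).
Every optimal selection uses 2 sensors.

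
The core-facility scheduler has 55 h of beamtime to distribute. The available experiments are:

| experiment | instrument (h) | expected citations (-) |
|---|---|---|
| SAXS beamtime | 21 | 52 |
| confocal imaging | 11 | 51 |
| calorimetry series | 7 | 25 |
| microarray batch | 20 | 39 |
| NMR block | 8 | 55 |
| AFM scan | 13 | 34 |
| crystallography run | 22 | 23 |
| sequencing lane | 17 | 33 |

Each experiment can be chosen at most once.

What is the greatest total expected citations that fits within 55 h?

192

The ratio heuristic lands on confocal imaging + calorimetry series + NMR block + AFM scan (165) but leaves 16 h idle.
Replace calorimetry series with SAXS beamtime: the trade gains 27 net, giving 192 at 53 h.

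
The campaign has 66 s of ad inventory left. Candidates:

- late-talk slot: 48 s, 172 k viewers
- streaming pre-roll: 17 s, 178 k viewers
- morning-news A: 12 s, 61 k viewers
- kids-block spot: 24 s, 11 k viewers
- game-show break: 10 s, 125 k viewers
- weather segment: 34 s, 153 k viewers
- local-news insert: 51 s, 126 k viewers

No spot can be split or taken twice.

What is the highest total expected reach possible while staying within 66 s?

Taking the top-ratio spots first gives streaming pre-roll + morning-news A + kids-block spot + game-show break for 375 (63 s).
Dropping morning-news A and kids-block spot frees 36 s; slotting in weather segment (34 s) lifts the total to 456 at 61 s.
No other feasible combination exceeds 456.

456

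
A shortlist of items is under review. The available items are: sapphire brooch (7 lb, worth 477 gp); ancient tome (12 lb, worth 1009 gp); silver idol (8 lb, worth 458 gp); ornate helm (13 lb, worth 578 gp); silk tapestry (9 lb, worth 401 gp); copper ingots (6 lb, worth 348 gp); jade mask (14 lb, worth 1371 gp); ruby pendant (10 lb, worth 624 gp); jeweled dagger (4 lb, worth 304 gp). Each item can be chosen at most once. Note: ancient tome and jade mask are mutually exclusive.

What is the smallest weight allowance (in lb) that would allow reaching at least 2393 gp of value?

Minimise lb subject to total value ≥ 2393.
Taking sapphire brooch + jade mask + ruby pendant gives 2472 (≥ 2393) for 31 lb.
No combination under 31 lb hits 2393.

31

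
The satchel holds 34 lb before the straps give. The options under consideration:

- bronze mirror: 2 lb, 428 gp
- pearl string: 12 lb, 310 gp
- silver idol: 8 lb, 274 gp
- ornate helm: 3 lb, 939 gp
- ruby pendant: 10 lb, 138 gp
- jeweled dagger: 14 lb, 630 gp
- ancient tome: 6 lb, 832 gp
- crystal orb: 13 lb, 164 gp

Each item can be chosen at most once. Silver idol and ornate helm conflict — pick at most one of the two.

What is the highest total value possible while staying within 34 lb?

Taking bronze mirror + ornate helm + jeweled dagger + ancient tome: 25 lb used, 2829 in value.
An exhaustive check of the 256 subsets confirms 2829.

2829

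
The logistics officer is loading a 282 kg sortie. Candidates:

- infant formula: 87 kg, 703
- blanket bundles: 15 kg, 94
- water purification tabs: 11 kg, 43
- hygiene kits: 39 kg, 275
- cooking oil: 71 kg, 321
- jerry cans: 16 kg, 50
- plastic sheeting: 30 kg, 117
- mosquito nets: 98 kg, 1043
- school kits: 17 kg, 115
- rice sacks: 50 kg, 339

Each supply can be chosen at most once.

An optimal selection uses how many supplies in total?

4

Optimal total is 2360.
infant formula + hygiene kits + mosquito nets + rice sacks hits 2360 at 274 kg.
Every optimal selection uses 4 supplies.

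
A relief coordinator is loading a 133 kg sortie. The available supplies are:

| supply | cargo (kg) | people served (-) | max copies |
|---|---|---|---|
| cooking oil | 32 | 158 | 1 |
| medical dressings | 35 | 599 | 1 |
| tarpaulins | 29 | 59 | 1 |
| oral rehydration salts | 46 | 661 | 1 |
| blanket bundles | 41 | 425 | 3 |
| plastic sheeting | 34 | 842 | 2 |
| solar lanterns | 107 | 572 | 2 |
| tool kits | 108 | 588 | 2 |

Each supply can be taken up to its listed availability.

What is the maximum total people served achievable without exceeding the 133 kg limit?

2345

Density check — plastic sheeting 24.76, medical dressings 17.11, oral rehydration salts 14.37, blanket bundles 10.37 are the best per kg.
Greedy by ratio would take medical dressings + tarpaulins + 2×plastic sheeting: 132 kg used, total 2342.
The 64 kg tied up in medical dressings and tarpaulins is better spent on oral rehydration salts — total rises to 2345 (114 kg).
That's the maximum — no swap from here does better than 2345.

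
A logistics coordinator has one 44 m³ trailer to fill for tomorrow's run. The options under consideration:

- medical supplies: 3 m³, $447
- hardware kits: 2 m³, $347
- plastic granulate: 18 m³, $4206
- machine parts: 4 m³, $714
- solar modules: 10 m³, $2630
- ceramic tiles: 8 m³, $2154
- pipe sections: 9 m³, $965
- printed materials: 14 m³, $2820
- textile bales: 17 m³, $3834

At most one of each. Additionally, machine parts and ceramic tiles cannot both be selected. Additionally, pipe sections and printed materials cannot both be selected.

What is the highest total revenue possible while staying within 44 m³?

By revenue per m³: ceramic tiles 269.25, solar modules 263.00, plastic granulate 233.67, textile bales 225.53 lead.
Best packing: plastic granulate + ceramic tiles + textile bales — 43 m³, 10194 total.
An exhaustive check of the 512 subsets confirms 10194.

10194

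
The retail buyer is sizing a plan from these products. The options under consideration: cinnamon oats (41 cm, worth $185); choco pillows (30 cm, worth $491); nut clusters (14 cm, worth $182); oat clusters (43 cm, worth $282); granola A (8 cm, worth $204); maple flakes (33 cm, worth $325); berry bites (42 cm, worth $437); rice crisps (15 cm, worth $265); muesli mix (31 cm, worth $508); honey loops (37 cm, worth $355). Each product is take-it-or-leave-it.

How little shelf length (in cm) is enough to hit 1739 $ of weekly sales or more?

Look for the lowest-shelf combination reaching 1739.
choco pillows + granola A + maple flakes + rice crisps + muesli mix: 1793 weekly sales at 117 cm.
Any bundle with less than 117 cm falls short of 1739.

117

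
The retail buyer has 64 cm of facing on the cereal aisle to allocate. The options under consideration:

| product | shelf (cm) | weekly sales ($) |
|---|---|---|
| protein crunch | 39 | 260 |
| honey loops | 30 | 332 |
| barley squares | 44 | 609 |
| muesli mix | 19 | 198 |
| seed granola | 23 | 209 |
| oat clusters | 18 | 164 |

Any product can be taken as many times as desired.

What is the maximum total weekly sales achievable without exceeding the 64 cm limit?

807

By weekly sales per cm: barley squares 13.84, honey loops 11.07, muesli mix 10.42, oat clusters 9.11 lead.
Barley squares + muesli mix uses 63 of the 64 cm and totals 807.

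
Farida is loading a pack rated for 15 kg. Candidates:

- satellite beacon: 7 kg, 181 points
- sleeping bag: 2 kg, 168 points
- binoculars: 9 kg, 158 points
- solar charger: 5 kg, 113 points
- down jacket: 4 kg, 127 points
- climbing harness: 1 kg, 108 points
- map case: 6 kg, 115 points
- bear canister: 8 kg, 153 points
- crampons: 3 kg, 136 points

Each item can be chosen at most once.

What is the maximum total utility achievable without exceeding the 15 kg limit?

652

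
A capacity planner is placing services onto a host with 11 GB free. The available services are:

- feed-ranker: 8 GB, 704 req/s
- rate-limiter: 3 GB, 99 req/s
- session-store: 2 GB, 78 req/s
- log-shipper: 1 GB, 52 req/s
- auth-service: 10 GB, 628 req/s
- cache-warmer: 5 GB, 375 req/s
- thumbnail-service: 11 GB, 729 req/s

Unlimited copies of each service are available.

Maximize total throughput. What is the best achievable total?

Feed-ranker + 3×log-shipper uses 11 of the 11 GB and totals 860.
Nothing else within 11 GB beats 860.

860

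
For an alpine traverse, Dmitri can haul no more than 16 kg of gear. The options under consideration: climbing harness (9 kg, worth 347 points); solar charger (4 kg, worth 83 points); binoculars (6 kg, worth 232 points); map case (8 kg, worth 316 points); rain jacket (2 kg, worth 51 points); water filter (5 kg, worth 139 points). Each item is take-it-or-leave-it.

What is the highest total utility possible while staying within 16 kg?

Ranking by ratio (utility/kg): map case 39.50, binoculars 38.67, climbing harness 38.56.
Taking binoculars + map case + rain jacket: 16 kg used, 599 in utility.

599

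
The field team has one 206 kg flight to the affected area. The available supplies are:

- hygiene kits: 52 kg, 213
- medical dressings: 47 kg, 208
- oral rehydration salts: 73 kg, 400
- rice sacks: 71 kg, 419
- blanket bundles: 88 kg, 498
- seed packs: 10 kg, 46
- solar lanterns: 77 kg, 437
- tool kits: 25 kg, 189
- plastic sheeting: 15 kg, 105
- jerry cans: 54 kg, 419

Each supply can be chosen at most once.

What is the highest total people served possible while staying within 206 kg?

The ratio heuristic lands on rice sacks + seed packs + tool kits + plastic sheeting + jerry cans (1178) but leaves 31 kg idle.
The 50 kg tied up in seed packs and tool kits and plastic sheeting is better spent on solar lanterns — total rises to 1275 (202 kg).
Every other selection either busts 206 kg or fails to beat 1275.

1275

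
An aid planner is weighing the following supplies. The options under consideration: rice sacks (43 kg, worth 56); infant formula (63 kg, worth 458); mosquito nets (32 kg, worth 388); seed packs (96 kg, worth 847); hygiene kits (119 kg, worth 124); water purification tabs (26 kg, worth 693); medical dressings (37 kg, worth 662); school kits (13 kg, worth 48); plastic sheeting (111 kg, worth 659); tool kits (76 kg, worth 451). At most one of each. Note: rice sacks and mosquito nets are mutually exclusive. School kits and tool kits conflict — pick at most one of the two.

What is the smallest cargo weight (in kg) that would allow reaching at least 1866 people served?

Need the lightest bundle worth ≥ 1866.
mosquito nets + seed packs + water purification tabs: 1928 people served at 154 kg.
No combination under 154 kg hits 1866.

154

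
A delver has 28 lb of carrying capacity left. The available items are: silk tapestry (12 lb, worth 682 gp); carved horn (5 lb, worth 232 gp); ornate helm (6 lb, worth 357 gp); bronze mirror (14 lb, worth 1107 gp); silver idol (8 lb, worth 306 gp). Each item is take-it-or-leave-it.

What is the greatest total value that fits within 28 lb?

1789

A density-first pass picks carved horn + ornate helm + bronze mirror — 1696 at 25 lb.
The 11 lb tied up in carved horn and ornate helm is better spent on silk tapestry — total rises to 1789 (26 lb).
The closest alternative, ornate helm + bronze mirror + silver idol, reaches only 1770.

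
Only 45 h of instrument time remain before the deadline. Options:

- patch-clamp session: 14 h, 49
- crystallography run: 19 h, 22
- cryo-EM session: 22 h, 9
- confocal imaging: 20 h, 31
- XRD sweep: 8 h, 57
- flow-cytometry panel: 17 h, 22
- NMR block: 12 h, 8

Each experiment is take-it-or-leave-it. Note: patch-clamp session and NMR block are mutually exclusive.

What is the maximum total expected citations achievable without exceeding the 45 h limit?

The ratio ordering already packs tightly: patch-clamp session + confocal imaging + XRD sweep, 42 h, 137.

137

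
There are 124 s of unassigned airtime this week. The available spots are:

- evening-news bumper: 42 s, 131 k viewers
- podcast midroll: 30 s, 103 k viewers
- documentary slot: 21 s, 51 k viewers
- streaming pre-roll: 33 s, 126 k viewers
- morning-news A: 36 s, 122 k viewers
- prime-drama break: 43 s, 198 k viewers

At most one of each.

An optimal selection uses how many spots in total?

3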